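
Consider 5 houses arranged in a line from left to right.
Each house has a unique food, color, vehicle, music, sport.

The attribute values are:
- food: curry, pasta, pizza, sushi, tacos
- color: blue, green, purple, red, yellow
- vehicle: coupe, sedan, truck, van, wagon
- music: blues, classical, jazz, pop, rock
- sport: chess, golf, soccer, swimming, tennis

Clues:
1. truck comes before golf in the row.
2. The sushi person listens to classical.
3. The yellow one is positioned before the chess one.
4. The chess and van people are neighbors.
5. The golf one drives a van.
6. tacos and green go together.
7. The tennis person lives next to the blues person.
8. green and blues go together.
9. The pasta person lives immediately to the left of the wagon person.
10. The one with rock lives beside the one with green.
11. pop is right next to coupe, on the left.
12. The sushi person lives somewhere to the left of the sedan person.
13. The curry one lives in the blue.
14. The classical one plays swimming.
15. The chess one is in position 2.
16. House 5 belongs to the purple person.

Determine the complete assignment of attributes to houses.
Solution:

House | Food | Color | Vehicle | Music | Sport
----------------------------------------------
  1   | pasta | yellow | truck | rock | tennis
  2   | tacos | green | wagon | blues | chess
  3   | curry | blue | van | pop | golf
  4   | sushi | red | coupe | classical | swimming
  5   | pizza | purple | sedan | jazz | soccer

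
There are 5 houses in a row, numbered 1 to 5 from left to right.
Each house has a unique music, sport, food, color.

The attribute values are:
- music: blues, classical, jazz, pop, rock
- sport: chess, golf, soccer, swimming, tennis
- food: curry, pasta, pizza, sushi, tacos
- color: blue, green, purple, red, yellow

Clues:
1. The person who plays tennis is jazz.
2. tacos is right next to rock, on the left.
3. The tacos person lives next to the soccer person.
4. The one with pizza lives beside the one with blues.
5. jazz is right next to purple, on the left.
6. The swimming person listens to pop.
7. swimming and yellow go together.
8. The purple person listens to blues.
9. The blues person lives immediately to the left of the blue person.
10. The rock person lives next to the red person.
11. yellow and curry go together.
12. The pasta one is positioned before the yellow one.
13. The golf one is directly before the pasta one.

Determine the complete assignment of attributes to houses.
Solution:

House | Music | Sport | Food | Color
------------------------------------
  1   | jazz | tennis | pizza | green
  2   | blues | golf | tacos | purple
  3   | rock | soccer | pasta | blue
  4   | classical | chess | sushi | red
  5   | pop | swimming | curry | yellow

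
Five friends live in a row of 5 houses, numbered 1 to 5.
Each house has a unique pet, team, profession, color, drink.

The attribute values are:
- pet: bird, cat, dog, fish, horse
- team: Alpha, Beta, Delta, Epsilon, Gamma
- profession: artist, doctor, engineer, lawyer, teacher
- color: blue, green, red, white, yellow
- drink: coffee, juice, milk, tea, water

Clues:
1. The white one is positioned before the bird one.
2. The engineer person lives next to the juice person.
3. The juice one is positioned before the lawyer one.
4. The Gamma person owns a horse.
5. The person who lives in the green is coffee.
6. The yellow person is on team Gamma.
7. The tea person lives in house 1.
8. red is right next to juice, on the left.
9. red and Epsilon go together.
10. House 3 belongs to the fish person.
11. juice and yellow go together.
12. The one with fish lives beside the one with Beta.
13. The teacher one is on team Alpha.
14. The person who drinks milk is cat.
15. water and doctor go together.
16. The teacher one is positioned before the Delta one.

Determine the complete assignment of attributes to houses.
Solution:

House | Pet | Team | Profession | Color | Drink
-----------------------------------------------
  1   | dog | Epsilon | engineer | red | tea
  2   | horse | Gamma | artist | yellow | juice
  3   | fish | Alpha | teacher | green | coffee
  4   | cat | Beta | lawyer | white | milk
  5   | bird | Delta | doctor | blue | water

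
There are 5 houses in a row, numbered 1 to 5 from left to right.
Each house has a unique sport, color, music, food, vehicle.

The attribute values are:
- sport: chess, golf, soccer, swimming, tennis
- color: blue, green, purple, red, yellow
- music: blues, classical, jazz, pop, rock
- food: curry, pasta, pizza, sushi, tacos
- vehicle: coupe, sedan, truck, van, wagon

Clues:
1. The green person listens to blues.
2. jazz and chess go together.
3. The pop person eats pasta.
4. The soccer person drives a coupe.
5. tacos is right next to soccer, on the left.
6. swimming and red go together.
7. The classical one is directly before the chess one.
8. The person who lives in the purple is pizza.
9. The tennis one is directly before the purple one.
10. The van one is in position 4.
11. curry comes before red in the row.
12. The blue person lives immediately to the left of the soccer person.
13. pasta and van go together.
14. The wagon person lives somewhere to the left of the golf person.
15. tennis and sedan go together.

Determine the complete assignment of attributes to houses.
Solution:

House | Sport | Color | Music | Food | Vehicle
----------------------------------------------
  1   | tennis | blue | rock | tacos | sedan
  2   | soccer | purple | classical | pizza | coupe
  3   | chess | yellow | jazz | curry | wagon
  4   | swimming | red | pop | pasta | van
  5   | golf | green | blues | sushi | truck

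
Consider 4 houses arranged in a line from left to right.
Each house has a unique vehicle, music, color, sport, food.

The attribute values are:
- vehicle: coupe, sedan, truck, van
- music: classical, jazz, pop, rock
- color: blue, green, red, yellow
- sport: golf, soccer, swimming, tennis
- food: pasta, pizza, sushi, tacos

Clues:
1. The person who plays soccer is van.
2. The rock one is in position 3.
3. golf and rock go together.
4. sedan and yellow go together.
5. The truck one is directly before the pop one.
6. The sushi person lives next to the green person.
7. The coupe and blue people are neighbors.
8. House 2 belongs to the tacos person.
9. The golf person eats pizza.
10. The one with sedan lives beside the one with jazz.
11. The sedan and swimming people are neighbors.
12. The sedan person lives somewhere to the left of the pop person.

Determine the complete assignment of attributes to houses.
Solution:

House | Vehicle | Music | Color | Sport | Food
----------------------------------------------
  1   | sedan | classical | yellow | tennis | sushi
  2   | coupe | jazz | green | swimming | tacos
  3   | truck | rock | blue | golf | pizza
  4   | van | pop | red | soccer | pasta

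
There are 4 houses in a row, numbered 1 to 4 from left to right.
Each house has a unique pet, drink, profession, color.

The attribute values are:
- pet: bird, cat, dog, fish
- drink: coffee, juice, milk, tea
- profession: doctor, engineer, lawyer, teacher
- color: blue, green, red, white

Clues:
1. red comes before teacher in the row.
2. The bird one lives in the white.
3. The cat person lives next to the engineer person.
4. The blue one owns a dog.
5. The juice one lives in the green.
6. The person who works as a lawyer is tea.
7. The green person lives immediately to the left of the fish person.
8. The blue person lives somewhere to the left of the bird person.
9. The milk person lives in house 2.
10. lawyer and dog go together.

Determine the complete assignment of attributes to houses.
Solution:

House | Pet | Drink | Profession | Color
----------------------------------------
  1   | cat | juice | doctor | green
  2   | fish | milk | engineer | red
  3   | dog | tea | lawyer | blue
  4   | bird | coffee | teacher | white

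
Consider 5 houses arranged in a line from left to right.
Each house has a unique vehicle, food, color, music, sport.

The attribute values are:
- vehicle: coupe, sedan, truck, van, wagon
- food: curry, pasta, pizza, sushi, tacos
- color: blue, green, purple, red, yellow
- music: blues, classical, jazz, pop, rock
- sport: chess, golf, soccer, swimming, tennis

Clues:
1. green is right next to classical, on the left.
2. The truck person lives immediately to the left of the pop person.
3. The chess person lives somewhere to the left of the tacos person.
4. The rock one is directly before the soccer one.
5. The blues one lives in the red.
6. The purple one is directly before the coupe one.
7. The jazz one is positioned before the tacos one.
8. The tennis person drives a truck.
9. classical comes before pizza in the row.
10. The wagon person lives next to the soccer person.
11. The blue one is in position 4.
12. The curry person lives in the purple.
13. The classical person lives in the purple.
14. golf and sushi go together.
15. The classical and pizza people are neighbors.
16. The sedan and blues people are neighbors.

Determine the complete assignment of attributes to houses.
Solution:

House | Vehicle | Food | Color | Music | Sport
----------------------------------------------
  1   | wagon | sushi | green | rock | golf
  2   | sedan | curry | purple | classical | soccer
  3   | coupe | pizza | red | blues | chess
  4   | truck | pasta | blue | jazz | tennis
  5   | van | tacos | yellow | pop | swimming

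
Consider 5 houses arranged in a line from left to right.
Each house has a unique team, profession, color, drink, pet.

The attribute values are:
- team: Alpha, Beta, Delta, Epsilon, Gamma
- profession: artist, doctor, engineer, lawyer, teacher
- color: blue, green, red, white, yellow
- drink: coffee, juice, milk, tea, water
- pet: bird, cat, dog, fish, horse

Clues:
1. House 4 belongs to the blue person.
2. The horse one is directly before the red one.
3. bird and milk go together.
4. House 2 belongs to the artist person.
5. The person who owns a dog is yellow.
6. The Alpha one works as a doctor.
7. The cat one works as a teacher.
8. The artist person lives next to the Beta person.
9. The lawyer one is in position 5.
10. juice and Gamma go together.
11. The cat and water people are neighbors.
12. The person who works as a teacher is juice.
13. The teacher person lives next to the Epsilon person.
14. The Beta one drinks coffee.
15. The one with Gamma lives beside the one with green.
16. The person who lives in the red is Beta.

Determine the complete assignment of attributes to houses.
Solution:

House | Team | Profession | Color | Drink | Pet
-----------------------------------------------
  1   | Gamma | teacher | white | juice | cat
  2   | Epsilon | artist | green | water | horse
  3   | Beta | engineer | red | coffee | fish
  4   | Alpha | doctor | blue | milk | bird
  5   | Delta | lawyer | yellow | tea | dog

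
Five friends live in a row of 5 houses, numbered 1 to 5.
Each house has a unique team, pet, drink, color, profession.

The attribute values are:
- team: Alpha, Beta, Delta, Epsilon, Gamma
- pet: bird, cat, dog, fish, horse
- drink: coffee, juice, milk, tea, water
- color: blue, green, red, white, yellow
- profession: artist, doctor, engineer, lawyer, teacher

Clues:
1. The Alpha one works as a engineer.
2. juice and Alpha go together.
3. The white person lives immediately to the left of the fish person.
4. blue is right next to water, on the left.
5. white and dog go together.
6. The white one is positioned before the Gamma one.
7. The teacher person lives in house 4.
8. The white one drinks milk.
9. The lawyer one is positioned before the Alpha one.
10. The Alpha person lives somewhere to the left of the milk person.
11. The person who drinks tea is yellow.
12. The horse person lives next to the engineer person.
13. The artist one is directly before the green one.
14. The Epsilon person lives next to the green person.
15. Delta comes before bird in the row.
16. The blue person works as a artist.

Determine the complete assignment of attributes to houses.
Solution:

House | Team | Pet | Drink | Color | Profession
-----------------------------------------------
  1   | Epsilon | cat | coffee | blue | artist
  2   | Delta | horse | water | green | lawyer
  3   | Alpha | bird | juice | red | engineer
  4   | Beta | dog | milk | white | teacher
  5   | Gamma | fish | tea | yellow | doctor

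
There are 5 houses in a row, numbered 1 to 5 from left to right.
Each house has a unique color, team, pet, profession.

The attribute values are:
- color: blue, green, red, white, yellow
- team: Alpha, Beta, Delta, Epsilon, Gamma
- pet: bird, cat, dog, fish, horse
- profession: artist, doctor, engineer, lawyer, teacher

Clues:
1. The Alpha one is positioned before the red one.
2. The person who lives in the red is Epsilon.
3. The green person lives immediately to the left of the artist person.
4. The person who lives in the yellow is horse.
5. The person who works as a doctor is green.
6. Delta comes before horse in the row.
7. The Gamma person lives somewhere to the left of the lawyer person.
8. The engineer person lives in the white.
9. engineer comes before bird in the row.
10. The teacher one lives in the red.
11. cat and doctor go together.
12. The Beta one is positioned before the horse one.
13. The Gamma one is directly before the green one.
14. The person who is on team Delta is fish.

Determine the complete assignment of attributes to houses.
Solution:

House | Color | Team | Pet | Profession
---------------------------------------
  1   | white | Gamma | dog | engineer
  2   | green | Beta | cat | doctor
  3   | blue | Delta | fish | artist
  4   | yellow | Alpha | horse | lawyer
  5   | red | Epsilon | bird | teacher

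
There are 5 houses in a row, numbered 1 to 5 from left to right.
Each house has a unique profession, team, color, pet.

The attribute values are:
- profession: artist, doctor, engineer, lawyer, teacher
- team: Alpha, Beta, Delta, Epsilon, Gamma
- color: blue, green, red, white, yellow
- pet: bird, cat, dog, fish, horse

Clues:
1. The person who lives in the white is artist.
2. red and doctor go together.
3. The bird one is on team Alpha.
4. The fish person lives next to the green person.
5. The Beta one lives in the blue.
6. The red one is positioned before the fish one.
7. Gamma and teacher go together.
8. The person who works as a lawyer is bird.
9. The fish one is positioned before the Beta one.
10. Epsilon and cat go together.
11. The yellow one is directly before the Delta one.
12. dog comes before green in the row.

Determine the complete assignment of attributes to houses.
Solution:

House | Profession | Team | Color | Pet
---------------------------------------
  1   | doctor | Epsilon | red | cat
  2   | teacher | Gamma | yellow | dog
  3   | artist | Delta | white | fish
  4   | lawyer | Alpha | green | bird
  5   | engineer | Beta | blue | horse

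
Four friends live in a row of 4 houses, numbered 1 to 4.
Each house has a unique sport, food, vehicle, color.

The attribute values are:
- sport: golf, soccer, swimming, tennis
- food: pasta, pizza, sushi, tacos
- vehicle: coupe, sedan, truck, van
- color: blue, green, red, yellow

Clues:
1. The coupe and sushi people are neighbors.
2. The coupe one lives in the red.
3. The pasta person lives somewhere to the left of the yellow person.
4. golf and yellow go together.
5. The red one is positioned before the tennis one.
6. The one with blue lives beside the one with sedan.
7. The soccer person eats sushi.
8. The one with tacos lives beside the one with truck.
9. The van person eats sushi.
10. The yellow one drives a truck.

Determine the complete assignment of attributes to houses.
Solution:

House | Sport | Food | Vehicle | Color
--------------------------------------
  1   | swimming | pasta | coupe | red
  2   | soccer | sushi | van | blue
  3   | tennis | tacos | sedan | green
  4   | golf | pizza | truck | yellow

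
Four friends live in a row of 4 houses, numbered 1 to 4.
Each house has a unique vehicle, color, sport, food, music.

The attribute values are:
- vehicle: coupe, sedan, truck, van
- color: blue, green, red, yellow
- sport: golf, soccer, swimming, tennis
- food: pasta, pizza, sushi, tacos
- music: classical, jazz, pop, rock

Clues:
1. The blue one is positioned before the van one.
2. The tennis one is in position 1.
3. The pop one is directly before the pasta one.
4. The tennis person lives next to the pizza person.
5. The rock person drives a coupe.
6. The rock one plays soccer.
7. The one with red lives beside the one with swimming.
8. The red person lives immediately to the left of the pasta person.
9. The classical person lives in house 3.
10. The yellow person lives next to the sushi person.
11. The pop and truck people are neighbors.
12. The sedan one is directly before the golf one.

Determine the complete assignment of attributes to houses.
Solution:

House | Vehicle | Color | Sport | Food | Music
----------------------------------------------
  1   | sedan | blue | tennis | tacos | jazz
  2   | van | red | golf | pizza | pop
  3   | truck | yellow | swimming | pasta | classical
  4   | coupe | green | soccer | sushi | rock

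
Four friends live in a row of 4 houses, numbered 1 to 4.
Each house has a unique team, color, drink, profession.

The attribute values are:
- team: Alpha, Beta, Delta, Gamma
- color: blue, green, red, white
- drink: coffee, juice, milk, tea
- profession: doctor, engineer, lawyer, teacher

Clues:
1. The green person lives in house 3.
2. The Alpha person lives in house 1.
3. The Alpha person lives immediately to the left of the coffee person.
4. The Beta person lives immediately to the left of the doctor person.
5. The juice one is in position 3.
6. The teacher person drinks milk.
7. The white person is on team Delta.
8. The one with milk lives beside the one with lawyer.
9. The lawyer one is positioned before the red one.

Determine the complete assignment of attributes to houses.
Solution:

House | Team | Color | Drink | Profession
-----------------------------------------
  1   | Alpha | blue | milk | teacher
  2   | Delta | white | coffee | lawyer
  3   | Beta | green | juice | engineer
  4   | Gamma | red | tea | doctor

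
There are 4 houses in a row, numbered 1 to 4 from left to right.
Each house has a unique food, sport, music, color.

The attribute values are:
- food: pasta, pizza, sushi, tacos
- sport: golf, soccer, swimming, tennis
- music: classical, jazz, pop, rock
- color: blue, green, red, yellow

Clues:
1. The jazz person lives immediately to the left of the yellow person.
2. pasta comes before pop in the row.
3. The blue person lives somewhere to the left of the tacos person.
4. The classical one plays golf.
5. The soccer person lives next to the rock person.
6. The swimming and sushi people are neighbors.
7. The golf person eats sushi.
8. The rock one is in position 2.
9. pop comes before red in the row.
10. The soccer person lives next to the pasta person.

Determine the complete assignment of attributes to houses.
Solution:

House | Food | Sport | Music | Color
------------------------------------
  1   | pizza | soccer | jazz | blue
  2   | pasta | tennis | rock | yellow
  3   | tacos | swimming | pop | green
  4   | sushi | golf | classical | red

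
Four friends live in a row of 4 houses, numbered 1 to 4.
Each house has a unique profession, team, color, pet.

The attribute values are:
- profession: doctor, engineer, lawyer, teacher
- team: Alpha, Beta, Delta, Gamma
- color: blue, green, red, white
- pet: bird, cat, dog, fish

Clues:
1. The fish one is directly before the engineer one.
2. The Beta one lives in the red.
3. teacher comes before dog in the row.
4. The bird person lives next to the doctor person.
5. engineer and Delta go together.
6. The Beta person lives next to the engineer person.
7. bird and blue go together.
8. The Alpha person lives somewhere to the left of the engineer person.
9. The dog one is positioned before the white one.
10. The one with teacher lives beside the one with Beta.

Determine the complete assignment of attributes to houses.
Solution:

House | Profession | Team | Color | Pet
---------------------------------------
  1   | teacher | Alpha | blue | bird
  2   | doctor | Beta | red | fish
  3   | engineer | Delta | green | dog
  4   | lawyer | Gamma | white | cat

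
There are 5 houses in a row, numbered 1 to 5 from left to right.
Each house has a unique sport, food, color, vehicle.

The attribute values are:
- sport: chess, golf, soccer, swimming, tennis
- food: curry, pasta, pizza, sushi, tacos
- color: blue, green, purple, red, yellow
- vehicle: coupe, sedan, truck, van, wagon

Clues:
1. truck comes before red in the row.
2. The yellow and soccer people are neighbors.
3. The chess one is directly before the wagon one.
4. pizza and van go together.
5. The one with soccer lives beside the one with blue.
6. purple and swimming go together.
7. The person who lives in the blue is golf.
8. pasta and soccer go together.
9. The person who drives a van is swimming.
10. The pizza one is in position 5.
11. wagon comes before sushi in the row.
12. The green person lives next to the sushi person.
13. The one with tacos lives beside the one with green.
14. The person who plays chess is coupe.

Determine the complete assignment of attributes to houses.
Solution:

House | Sport | Food | Color | Vehicle
--------------------------------------
  1   | chess | tacos | yellow | coupe
  2   | soccer | pasta | green | wagon
  3   | golf | sushi | blue | truck
  4   | tennis | curry | red | sedan
  5   | swimming | pizza | purple | van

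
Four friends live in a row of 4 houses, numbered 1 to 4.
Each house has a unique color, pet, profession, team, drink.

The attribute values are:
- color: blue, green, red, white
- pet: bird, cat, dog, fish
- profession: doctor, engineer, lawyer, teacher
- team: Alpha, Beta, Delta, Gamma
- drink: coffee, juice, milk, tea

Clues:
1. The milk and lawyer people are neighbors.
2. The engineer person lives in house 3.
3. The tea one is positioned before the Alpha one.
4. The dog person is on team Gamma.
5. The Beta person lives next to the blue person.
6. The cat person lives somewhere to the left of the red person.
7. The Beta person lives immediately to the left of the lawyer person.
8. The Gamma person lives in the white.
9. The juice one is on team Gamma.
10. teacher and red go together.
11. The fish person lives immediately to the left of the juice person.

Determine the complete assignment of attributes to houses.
Solution:

House | Color | Pet | Profession | Team | Drink
-----------------------------------------------
  1   | green | cat | doctor | Beta | milk
  2   | blue | fish | lawyer | Delta | tea
  3   | white | dog | engineer | Gamma | juice
  4   | red | bird | teacher | Alpha | coffee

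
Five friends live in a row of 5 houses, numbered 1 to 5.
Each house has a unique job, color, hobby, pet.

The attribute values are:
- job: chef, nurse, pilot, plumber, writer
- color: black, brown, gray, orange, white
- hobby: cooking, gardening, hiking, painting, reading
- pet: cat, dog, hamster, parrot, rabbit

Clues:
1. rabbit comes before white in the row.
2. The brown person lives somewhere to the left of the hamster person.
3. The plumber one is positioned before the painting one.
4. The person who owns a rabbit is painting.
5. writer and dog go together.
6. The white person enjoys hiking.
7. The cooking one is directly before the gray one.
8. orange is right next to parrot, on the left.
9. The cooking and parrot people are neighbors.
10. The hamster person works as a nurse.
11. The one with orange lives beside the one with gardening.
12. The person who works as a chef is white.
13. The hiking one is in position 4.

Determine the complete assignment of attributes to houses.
Solution:

House | Job | Color | Hobby | Pet
---------------------------------
  1   | writer | orange | cooking | dog
  2   | plumber | gray | gardening | parrot
  3   | pilot | brown | painting | rabbit
  4   | chef | white | hiking | cat
  5   | nurse | black | reading | hamster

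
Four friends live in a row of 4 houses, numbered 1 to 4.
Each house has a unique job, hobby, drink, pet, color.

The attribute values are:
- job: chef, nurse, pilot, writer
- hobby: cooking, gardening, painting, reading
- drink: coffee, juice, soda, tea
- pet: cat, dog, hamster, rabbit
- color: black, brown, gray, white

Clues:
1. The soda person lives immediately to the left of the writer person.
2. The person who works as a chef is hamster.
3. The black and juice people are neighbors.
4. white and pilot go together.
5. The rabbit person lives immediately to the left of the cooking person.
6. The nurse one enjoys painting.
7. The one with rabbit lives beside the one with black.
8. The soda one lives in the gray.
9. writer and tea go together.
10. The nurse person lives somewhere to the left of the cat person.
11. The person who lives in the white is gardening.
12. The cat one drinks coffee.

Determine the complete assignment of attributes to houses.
Solution:

House | Job | Hobby | Drink | Pet | Color
-----------------------------------------
  1   | nurse | painting | soda | rabbit | gray
  2   | writer | cooking | tea | dog | black
  3   | chef | reading | juice | hamster | brown
  4   | pilot | gardening | coffee | cat | white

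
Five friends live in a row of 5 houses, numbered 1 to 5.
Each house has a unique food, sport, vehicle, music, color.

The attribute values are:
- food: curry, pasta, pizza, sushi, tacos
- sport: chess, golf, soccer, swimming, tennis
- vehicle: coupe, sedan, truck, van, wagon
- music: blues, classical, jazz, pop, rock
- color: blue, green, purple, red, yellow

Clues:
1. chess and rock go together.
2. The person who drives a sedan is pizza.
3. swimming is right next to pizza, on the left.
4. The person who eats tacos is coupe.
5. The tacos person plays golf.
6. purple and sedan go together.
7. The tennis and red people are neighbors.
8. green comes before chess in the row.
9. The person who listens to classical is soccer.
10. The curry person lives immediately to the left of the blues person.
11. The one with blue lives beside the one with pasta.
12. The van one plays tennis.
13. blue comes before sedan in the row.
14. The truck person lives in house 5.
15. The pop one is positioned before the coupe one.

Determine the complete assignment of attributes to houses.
Solution:

House | Food | Sport | Vehicle | Music | Color
----------------------------------------------
  1   | curry | tennis | van | pop | blue
  2   | pasta | swimming | wagon | blues | red
  3   | pizza | soccer | sedan | classical | purple
  4   | tacos | golf | coupe | jazz | green
  5   | sushi | chess | truck | rock | yellow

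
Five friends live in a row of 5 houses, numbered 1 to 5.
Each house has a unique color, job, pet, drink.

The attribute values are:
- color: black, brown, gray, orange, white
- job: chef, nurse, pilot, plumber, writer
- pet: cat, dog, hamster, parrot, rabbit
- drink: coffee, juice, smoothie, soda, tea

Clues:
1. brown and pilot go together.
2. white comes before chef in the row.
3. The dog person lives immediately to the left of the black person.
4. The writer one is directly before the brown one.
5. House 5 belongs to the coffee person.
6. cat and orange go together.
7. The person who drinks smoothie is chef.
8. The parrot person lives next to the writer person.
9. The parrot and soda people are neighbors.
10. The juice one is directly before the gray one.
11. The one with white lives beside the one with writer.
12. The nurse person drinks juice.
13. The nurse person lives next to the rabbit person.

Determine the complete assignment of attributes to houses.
Solution:

House | Color | Job | Pet | Drink
---------------------------------
  1   | white | nurse | parrot | juice
  2   | gray | writer | rabbit | soda
  3   | brown | pilot | dog | tea
  4   | black | chef | hamster | smoothie
  5   | orange | plumber | cat | coffee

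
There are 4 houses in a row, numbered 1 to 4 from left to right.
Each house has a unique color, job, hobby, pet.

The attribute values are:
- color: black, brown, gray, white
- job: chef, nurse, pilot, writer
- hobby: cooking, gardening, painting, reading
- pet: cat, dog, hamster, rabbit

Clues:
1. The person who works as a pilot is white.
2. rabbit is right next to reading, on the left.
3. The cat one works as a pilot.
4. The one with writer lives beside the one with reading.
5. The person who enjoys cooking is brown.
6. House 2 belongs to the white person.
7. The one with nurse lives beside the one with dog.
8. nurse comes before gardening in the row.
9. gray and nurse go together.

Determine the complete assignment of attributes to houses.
Solution:

House | Color | Job | Hobby | Pet
---------------------------------
  1   | brown | writer | cooking | rabbit
  2   | white | pilot | reading | cat
  3   | gray | nurse | painting | hamster
  4   | black | chef | gardening | dog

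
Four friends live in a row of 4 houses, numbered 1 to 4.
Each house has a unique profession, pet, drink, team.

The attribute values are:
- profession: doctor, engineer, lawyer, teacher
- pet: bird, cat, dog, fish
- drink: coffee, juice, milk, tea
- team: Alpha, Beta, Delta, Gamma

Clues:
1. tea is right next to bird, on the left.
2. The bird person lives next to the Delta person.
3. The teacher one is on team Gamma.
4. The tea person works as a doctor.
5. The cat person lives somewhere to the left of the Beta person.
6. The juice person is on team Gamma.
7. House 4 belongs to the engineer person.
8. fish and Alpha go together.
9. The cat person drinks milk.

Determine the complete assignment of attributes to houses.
Solution:

House | Profession | Pet | Drink | Team
---------------------------------------
  1   | doctor | fish | tea | Alpha
  2   | teacher | bird | juice | Gamma
  3   | lawyer | cat | milk | Delta
  4   | engineer | dog | coffee | Beta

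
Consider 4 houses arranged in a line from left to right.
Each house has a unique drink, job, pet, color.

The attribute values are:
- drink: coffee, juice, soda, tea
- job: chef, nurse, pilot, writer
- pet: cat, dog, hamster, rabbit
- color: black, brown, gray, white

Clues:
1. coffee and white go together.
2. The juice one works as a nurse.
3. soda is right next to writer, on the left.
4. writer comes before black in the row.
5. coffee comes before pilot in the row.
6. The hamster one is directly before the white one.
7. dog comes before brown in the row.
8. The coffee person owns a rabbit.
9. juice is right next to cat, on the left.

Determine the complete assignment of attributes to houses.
Solution:

House | Drink | Job | Pet | Color
---------------------------------
  1   | soda | chef | hamster | gray
  2   | coffee | writer | rabbit | white
  3   | juice | nurse | dog | black
  4   | tea | pilot | cat | brown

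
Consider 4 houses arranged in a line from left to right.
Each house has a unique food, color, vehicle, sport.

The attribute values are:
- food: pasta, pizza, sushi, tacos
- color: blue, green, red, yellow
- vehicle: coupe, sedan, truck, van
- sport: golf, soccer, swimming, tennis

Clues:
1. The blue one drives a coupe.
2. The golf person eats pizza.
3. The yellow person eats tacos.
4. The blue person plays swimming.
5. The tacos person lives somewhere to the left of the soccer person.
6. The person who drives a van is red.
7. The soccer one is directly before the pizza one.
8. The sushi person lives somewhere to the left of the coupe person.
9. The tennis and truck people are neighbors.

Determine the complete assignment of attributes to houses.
Solution:

House | Food | Color | Vehicle | Sport
--------------------------------------
  1   | tacos | yellow | sedan | tennis
  2   | sushi | green | truck | soccer
  3   | pizza | red | van | golf
  4   | pasta | blue | coupe | swimming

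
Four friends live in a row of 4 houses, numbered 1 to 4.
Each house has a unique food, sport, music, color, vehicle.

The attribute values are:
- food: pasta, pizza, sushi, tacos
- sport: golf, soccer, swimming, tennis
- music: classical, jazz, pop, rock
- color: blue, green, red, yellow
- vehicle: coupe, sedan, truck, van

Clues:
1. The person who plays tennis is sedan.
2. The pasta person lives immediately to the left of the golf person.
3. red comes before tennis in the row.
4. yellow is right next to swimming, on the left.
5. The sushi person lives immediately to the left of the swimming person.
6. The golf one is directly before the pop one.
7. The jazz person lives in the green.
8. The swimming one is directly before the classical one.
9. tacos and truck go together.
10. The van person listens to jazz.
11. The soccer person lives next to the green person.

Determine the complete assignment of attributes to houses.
Solution:

House | Food | Sport | Music | Color | Vehicle
----------------------------------------------
  1   | sushi | soccer | rock | yellow | coupe
  2   | pasta | swimming | jazz | green | van
  3   | tacos | golf | classical | red | truck
  4   | pizza | tennis | pop | blue | sedan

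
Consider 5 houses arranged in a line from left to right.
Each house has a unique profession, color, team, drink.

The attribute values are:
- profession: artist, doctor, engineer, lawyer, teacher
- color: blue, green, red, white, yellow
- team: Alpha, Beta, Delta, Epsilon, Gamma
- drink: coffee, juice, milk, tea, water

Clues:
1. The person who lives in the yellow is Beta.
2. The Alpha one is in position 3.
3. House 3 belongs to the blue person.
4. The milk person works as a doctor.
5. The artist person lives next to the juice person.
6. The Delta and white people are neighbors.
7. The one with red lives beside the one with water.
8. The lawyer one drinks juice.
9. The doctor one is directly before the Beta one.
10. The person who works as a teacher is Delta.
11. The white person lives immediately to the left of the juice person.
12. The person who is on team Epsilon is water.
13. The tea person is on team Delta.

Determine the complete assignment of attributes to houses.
Solution:

House | Profession | Color | Team | Drink
-----------------------------------------
  1   | teacher | red | Delta | tea
  2   | artist | white | Epsilon | water
  3   | lawyer | blue | Alpha | juice
  4   | doctor | green | Gamma | milk
  5   | engineer | yellow | Beta | coffee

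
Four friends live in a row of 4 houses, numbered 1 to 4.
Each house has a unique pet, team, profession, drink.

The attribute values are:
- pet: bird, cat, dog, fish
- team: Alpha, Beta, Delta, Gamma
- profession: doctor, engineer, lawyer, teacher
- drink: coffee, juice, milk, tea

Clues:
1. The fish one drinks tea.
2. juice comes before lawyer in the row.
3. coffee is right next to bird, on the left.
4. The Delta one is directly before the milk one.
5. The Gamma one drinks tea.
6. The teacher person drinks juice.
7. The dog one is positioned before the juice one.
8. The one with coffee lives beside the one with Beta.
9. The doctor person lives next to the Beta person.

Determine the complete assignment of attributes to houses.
Solution:

House | Pet | Team | Profession | Drink
---------------------------------------
  1   | dog | Delta | doctor | coffee
  2   | bird | Beta | engineer | milk
  3   | cat | Alpha | teacher | juice
  4   | fish | Gamma | lawyer | tea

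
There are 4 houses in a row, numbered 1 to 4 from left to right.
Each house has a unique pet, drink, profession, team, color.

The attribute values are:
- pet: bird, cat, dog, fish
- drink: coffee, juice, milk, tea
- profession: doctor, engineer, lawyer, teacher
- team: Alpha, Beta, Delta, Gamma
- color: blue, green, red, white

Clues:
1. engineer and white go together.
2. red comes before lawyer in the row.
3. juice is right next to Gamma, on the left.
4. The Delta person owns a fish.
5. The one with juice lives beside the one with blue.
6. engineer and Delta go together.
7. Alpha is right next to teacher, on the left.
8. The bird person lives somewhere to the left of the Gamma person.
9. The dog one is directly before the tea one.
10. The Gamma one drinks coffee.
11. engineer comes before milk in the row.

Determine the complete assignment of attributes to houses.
Solution:

House | Pet | Drink | Profession | Team | Color
-----------------------------------------------
  1   | bird | juice | doctor | Alpha | red
  2   | dog | coffee | teacher | Gamma | blue
  3   | fish | tea | engineer | Delta | white
  4   | cat | milk | lawyer | Beta | green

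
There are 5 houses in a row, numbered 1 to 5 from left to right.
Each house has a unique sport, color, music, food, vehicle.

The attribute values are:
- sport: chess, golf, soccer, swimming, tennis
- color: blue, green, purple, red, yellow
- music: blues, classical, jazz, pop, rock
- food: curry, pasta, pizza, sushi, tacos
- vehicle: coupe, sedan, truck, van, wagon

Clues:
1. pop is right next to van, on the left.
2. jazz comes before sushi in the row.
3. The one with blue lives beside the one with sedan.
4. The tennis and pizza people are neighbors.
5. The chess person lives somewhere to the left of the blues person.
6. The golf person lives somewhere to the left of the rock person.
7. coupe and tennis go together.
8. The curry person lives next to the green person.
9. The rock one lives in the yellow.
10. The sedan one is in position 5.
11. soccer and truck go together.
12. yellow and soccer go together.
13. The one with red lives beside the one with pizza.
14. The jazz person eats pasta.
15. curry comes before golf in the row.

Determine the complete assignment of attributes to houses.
Solution:

House | Sport | Color | Music | Food | Vehicle
----------------------------------------------
  1   | tennis | red | pop | curry | coupe
  2   | golf | green | classical | pizza | van
  3   | soccer | yellow | rock | tacos | truck
  4   | chess | blue | jazz | pasta | wagon
  5   | swimming | purple | blues | sushi | sedan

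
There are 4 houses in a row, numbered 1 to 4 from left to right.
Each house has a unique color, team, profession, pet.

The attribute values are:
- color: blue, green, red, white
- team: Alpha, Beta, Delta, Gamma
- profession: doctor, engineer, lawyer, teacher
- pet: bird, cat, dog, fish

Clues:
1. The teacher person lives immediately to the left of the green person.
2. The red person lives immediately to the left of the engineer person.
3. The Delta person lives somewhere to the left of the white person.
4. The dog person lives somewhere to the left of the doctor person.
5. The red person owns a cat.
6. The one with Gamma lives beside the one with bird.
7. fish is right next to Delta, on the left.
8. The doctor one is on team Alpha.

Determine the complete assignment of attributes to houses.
Solution:

House | Color | Team | Profession | Pet
---------------------------------------
  1   | blue | Beta | lawyer | fish
  2   | red | Delta | teacher | cat
  3   | green | Gamma | engineer | dog
  4   | white | Alpha | doctor | bird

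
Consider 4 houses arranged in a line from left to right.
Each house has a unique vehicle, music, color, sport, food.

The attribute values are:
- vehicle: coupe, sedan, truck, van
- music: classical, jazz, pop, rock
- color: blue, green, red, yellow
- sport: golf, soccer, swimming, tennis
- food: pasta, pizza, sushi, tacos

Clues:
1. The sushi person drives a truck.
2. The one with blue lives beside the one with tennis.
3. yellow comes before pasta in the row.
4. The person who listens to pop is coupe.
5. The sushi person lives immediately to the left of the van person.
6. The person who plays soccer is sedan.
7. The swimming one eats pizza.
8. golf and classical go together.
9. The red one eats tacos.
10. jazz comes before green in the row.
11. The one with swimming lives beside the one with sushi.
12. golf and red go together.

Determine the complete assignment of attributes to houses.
Solution:

House | Vehicle | Music | Color | Sport | Food
----------------------------------------------
  1   | coupe | pop | blue | swimming | pizza
  2   | truck | jazz | yellow | tennis | sushi
  3   | van | classical | red | golf | tacos
  4   | sedan | rock | green | soccer | pasta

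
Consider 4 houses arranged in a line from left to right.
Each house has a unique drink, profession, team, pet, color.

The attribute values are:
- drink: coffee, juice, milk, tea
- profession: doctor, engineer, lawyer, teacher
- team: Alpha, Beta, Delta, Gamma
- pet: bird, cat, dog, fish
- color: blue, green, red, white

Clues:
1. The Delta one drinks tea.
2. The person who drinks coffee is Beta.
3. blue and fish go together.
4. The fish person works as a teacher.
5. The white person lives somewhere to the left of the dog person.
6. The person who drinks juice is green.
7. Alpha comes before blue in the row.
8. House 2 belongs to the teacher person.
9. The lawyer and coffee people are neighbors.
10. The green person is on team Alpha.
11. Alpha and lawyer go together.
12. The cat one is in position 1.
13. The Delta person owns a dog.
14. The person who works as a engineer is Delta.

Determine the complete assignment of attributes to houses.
Solution:

House | Drink | Profession | Team | Pet | Color
-----------------------------------------------
  1   | juice | lawyer | Alpha | cat | green
  2   | coffee | teacher | Beta | fish | blue
  3   | milk | doctor | Gamma | bird | white
  4   | tea | engineer | Delta | dog | red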